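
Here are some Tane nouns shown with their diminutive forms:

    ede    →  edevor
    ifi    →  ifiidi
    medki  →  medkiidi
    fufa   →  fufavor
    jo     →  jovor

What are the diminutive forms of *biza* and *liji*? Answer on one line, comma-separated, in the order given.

bizavor, lijiidi

The alternation tracks the last vowel of the stem — -idi when the last vowel of the stem is a high vowel (*ifi*, *medki*); -vor when the last vowel of the stem is a non-high vowel (*ede*, *fufa*, *jo*).
The last vowel of *biza* is /a/, which is a non-high vowel, so the suffix is -vor, giving *bizavor*.
Since the last vowel of *liji* is /i/ (a high vowel), it takes -idi, giving *lijiidi*.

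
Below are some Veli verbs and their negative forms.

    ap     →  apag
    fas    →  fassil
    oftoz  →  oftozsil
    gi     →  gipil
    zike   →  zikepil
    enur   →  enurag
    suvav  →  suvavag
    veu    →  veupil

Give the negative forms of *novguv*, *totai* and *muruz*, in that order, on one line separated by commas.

The suffix is conditioned by the final sound: -sil when the stem ends in a sibilant (*fas*, *oftoz*); -ag when the stem ends in a non-sibilant consonant (*ap*, *enur*, *suvav*); -pil when the stem ends in a vowel (*gi*, *zike*, *veu*).
*novguv*: final sound = /v/, a non-sibilant consonant → -ag → *novguvag*.
Since the final sound of *totai* is /i/ (a vowel), it takes -pil, giving *totaipil*.
*muruz*: final sound = /z/, a sibilant → -sil → *muruzsil*.

novguvag, totaipil, muruzsil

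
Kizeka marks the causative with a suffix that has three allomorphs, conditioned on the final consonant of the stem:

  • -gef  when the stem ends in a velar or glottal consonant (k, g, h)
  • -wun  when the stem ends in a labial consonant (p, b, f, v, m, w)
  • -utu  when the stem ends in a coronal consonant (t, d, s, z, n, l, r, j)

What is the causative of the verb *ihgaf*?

ihgafwun

*ihgaf*: final consonant = /f/, labial → -wun → *ihgafwun*.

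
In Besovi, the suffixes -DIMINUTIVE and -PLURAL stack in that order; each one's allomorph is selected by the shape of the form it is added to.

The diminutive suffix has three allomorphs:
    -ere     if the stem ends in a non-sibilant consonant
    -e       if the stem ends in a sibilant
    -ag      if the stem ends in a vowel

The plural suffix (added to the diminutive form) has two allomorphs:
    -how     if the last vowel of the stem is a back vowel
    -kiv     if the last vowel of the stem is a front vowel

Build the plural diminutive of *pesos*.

*pesos* — final sound /s/ (a sibilant) → -e → *pesose*.
The last vowel of the diminutive form *pesose* is /e/, which is a front vowel, so the plural suffix is -kiv, giving *pesosekiv*.

pesosekiv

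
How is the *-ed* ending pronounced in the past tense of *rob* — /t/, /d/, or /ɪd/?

/d/

The stem *rob* ends in a voiced sound other than /d/.
The -ed suffix is realized as /ɪd/ after /t, d/; as /t/ after other voiceless consonants; and as /d/ after other voiced sounds.
So -ed on *rob* is pronounced /d/.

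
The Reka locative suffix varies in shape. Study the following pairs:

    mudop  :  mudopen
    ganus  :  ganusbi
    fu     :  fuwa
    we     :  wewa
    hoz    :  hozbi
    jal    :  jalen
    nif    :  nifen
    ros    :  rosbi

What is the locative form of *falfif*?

falfifen

The suffix is conditioned by the final sound: -bi when the stem ends in a sibilant (*ganus*, *hoz*, *ros*); -en when the stem ends in a non-sibilant consonant (*mudop*, *jal*, *nif*); -wa when the stem ends in a vowel (*fu*, *we*).
*falfif* — final sound /f/ (a non-sibilant consonant) → -en → *falfifen*.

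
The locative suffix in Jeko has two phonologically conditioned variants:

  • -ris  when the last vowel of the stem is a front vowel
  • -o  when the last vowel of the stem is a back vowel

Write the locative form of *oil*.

*oil* — last vowel /i/ (a front vowel) → -ris → *oilris*.

oilris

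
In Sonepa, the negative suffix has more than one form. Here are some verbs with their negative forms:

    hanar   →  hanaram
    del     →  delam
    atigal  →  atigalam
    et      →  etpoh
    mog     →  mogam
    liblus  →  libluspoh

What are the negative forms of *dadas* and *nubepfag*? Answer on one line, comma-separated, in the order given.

Looking at the final consonant of each stem: -poh when the stem ends in a voiceless consonant (*et*, *liblus*); -am when the stem ends in a voiced consonant (*hanar*, *del*, *atigal*, *mog*).
*dadas* — final consonant /s/ (voiceless) → -poh → *dadaspoh*.
*nubepfag*: final consonant = /g/, voiced → -am → *nubepfagam*.

dadaspoh, nubepfagam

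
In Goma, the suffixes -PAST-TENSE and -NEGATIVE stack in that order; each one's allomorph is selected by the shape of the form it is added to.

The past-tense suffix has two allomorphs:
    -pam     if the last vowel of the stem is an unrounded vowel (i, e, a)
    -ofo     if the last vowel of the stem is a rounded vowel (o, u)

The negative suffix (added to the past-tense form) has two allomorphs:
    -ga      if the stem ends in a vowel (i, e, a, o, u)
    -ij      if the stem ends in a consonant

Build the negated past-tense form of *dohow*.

dohowofoga

Since the last vowel of *dohow* is /o/ (a rounded vowel), it takes -ofo, giving *dohowofo*.
The past-tense form *dohowofo* — final sound /o/ (a vowel) → -ga → *dohowofoga*.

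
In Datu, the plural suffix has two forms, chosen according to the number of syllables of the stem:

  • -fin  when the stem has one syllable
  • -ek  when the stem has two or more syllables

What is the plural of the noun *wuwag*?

wuwagek

*wuwag* (2 syllables) → -ek → *wuwagek*.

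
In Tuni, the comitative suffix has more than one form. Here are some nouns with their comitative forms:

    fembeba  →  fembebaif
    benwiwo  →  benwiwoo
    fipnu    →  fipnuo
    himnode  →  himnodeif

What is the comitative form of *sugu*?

The suffix is conditioned by the last vowel: -o when the last vowel of the stem is a rounded vowel (*benwiwo*, *fipnu*); -if when the last vowel of the stem is an unrounded vowel (*fembeba*, *himnode*).
*sugu*: last vowel = /u/, a rounded vowel → -o → *suguo*.

suguo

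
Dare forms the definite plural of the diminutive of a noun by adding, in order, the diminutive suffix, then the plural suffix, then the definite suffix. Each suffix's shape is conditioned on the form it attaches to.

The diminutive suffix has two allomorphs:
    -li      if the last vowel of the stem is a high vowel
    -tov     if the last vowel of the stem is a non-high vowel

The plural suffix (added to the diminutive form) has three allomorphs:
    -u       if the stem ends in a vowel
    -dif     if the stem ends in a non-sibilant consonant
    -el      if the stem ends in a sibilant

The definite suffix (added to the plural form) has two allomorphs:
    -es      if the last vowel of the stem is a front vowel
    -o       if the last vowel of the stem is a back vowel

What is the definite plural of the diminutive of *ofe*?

Since the last vowel of *ofe* is /e/ (a non-high vowel), it takes -tov, giving *ofetov*.
The diminutive form *ofetov* — final sound /v/ (a non-sibilant consonant) → -dif → *ofetovdif*.
The plural form *ofetovdif* — last vowel /i/ (a front vowel) → -es → *ofetovdifes*.

ofetovdifes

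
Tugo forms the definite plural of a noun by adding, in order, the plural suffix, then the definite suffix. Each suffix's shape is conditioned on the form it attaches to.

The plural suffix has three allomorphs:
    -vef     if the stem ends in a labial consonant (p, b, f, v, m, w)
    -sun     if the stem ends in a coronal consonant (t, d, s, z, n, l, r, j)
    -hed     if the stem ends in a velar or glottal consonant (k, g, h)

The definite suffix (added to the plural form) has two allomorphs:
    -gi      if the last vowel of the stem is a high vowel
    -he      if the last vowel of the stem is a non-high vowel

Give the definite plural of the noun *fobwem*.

fobwemvefhe

*fobwem*: final consonant = /m/, labial → -vef → *fobwemvef*.
The plural form *fobwemvef*: last vowel = /e/, a non-high vowel → -he → *fobwemvefhe*.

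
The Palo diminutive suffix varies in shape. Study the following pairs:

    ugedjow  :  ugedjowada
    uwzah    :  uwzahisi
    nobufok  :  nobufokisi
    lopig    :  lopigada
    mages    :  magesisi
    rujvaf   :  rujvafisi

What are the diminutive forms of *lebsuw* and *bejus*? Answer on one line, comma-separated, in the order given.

The pattern is voicing of the final consonant: -isi when the stem ends in a voiceless consonant (*uwzah*, *nobufok*, *mages*, *rujvaf*); -ada when the stem ends in a voiced consonant (*ugedjow*, *lopig*).
*lebsuw*: final consonant = /w/, voiced → -ada → *lebsuwada*.
*bejus*: final consonant = /s/, voiceless → -isi → *bejusisi*.

lebsuwada, bejusisi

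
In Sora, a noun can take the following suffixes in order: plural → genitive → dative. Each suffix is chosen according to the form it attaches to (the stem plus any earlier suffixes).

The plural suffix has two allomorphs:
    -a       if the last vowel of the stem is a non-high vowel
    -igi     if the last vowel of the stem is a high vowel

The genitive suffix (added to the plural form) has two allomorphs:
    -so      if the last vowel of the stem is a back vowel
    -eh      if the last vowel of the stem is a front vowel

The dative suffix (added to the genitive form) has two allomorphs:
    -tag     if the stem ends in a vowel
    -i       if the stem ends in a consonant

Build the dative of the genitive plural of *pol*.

*pol* — last vowel /o/ (a non-high vowel) → -a → *pola*.
The plural form *pola* — last vowel /a/ (a back vowel) → -so → *polaso*.
The genitive form *polaso*: final sound = /o/, a vowel → -tag → *polasotag*.

polasotag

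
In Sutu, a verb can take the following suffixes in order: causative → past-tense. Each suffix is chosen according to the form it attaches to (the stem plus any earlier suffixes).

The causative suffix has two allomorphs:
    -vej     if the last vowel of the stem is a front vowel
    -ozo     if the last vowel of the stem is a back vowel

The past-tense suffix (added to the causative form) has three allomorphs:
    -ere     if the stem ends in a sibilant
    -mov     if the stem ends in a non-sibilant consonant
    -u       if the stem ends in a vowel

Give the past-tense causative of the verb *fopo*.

fopoozou

Since the last vowel of *fopo* is /o/ (a back vowel), it takes -ozo, giving *fopoozo*.
The final sound of the causative form *fopoozo* is /o/, which is a vowel, so the past-tense suffix is -u, giving *fopoozou*.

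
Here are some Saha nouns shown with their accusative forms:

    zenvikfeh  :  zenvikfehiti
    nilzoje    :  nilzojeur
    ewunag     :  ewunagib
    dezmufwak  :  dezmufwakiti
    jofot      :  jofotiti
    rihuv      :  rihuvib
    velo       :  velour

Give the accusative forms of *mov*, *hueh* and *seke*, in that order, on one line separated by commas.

movib, huehiti, sekeur

The alternation tracks the final sound of the stem — -iti when the stem ends in a voiceless consonant (*zenvikfeh*, *dezmufwak*, *jofot*); -ib when the stem ends in a voiced consonant (*ewunag*, *rihuv*); -ur when the stem ends in a vowel (*nilzoje*, *velo*).
Since the final sound of *mov* is /v/ (a voiced consonant), it takes -ib, giving *movib*.
The final sound of *hueh* is /h/, which is a voiceless consonant, so the suffix is -iti, giving *huehiti*.
*seke* — final sound /e/ (a vowel) → -ur → *sekeur*.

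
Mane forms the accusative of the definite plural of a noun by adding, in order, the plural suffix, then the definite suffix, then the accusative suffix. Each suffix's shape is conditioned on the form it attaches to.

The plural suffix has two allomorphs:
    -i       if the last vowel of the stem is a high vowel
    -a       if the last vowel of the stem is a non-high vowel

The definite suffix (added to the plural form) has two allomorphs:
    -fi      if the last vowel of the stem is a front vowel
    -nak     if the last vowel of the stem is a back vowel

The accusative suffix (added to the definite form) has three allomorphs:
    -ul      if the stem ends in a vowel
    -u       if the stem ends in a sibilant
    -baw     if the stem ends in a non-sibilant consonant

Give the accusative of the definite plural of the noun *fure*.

fureanakbaw

*fure*: last vowel = /e/, a non-high vowel → -a → *furea*.
The last vowel of the plural form *furea* is /a/, which is a back vowel, so the definite suffix is -nak, giving *fureanak*.
The definite form *fureanak*: final sound = /k/, a non-sibilant consonant → -baw → *fureanakbaw*.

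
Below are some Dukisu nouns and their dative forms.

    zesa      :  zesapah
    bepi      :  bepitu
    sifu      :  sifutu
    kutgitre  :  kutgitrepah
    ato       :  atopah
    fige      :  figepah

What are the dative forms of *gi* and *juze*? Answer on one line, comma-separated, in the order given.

gitu, juzepah

Looking at the last vowel of each stem: -tu when the last vowel of the stem is a high vowel (*bepi*, *sifu*); -pah when the last vowel of the stem is a non-high vowel (*zesa*, *kutgitre*, *ato*, *fige*).
*gi*: last vowel = /i/, a high vowel → -tu → *gitu*.
*juze* — last vowel /e/ (a non-high vowel) → -pah → *juzepah*.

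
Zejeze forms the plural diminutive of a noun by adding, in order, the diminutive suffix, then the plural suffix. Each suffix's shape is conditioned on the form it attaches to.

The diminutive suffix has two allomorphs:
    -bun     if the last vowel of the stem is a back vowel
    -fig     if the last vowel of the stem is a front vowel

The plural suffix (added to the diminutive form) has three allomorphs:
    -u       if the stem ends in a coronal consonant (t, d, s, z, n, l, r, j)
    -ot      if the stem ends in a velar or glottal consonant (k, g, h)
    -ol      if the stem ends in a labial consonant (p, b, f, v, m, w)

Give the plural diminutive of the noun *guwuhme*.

Since the last vowel of *guwuhme* is /e/ (a front vowel), it takes -fig, giving *guwuhmefig*.
Since the final consonant of the diminutive form *guwuhmefig* is /g/ (velar/glottal), it takes -ot, giving *guwuhmefigot*.

guwuhmefigot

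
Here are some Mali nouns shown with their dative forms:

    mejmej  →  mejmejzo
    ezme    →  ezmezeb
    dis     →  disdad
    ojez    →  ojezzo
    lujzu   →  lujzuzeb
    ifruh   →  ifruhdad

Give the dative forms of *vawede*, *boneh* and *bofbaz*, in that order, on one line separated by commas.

vawedezeb, bonehdad, bofbazzo

Looking at the final sound of each stem: -dad when the stem ends in a voiceless consonant (*dis*, *ifruh*); -zo when the stem ends in a voiced consonant (*mejmej*, *ojez*); -zeb when the stem ends in a vowel (*ezme*, *lujzu*).
The final sound of *vawede* is /e/, which is a vowel, so the suffix is -zeb, giving *vawedezeb*.
The final sound of *boneh* is /h/, which is a voiceless consonant, so the suffix is -dad, giving *bonehdad*.
Since the final sound of *bofbaz* is /z/ (a voiced consonant), it takes -zo, giving *bofbazzo*.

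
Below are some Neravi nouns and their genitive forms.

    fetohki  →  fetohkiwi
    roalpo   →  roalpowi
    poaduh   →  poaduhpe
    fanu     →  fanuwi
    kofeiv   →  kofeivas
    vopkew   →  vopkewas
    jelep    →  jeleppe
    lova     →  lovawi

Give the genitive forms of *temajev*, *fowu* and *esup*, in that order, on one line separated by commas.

The suffix is conditioned by the final sound: -pe when the stem ends in a voiceless consonant (*poaduh*, *jelep*); -as when the stem ends in a voiced consonant (*kofeiv*, *vopkew*); -wi when the stem ends in a vowel (*fetohki*, *roalpo*, *fanu*, *lova*).
The final sound of *temajev* is /v/, which is a voiced consonant, so the suffix is -as, giving *temajevas*.
*fowu* — final sound /u/ (a vowel) → -wi → *fowuwi*.
Since the final sound of *esup* is /p/ (a voiceless consonant), it takes -pe, giving *esuppe*.

temajevas, fowuwi, esuppe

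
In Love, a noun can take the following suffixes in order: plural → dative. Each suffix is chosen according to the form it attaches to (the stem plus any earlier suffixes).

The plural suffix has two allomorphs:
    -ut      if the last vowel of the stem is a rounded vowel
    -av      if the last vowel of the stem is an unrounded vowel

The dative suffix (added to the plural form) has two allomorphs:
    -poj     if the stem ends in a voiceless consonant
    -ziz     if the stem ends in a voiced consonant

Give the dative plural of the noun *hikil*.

hikilavziz

*hikil*: last vowel = /i/, an unrounded vowel → -av → *hikilav*.
The plural form *hikilav* — final consonant /v/ (voiced) → -ziz → *hikilavziz*.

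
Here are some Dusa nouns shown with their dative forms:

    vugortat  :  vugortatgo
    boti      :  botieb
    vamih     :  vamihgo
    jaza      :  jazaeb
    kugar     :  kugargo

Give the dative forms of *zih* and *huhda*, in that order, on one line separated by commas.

zihgo, huhdaeb

The alternation tracks the final sound of the stem — -go when the stem ends in a consonant (*vugortat*, *vamih*, *kugar*); -eb when the stem ends in a vowel (*boti*, *jaza*).
Since the final sound of *zih* is /h/ (a consonant), it takes -go, giving *zihgo*.
The final sound of *huhda* is /a/, which is a vowel, so the suffix is -eb, giving *huhdaeb*.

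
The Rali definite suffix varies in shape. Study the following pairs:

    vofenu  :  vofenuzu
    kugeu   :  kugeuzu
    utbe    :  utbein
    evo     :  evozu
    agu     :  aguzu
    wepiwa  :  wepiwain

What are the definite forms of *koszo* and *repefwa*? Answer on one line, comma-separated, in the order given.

The suffix is conditioned by the last vowel: -zu when the last vowel of the stem is a rounded vowel (*vofenu*, *kugeu*, *evo*, *agu*); -in when the last vowel of the stem is an unrounded vowel (*utbe*, *wepiwa*).
Since the last vowel of *koszo* is /o/ (a rounded vowel), it takes -zu, giving *koszozu*.
Since the last vowel of *repefwa* is /a/ (an unrounded vowel), it takes -in, giving *repefwain*.

koszozu, repefwain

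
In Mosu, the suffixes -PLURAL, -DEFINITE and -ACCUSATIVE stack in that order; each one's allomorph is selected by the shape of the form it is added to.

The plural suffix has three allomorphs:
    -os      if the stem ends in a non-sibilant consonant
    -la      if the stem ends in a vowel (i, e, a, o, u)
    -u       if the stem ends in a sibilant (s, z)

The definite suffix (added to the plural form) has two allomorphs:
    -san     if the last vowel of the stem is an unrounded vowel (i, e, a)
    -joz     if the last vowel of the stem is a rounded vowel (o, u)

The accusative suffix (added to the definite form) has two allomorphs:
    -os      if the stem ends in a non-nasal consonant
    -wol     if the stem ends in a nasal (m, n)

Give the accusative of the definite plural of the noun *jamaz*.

jamazujozos

*jamaz* — final sound /z/ (a sibilant) → -u → *jamazu*.
Since the last vowel of the plural form *jamazu* is /u/ (a rounded vowel), it takes -joz, giving *jamazujoz*.
The definite form *jamazujoz* — final consonant /z/ (non-nasal) → -os → *jamazujozos*.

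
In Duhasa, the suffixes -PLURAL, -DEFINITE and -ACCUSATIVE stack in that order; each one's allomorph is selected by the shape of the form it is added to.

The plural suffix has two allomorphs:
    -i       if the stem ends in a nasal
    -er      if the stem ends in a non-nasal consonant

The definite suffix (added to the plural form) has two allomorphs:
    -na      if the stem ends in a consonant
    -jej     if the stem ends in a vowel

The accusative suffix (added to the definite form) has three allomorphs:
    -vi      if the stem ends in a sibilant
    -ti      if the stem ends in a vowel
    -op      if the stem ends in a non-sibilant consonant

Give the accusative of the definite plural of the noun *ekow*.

ekowernati

*ekow*: final consonant = /w/, non-nasal → -er → *ekower*.
The final sound of the plural form *ekower* is /r/, which is a consonant, so the definite suffix is -na, giving *ekowerna*.
The definite form *ekowerna*: final sound = /a/, a vowel → -ti → *ekowernati*.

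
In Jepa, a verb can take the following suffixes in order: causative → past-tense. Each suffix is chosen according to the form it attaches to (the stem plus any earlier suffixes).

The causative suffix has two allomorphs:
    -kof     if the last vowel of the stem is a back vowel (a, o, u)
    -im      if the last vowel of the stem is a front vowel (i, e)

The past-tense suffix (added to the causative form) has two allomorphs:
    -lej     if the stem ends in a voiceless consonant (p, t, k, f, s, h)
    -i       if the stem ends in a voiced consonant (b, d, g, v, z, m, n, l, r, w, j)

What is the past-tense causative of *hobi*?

hobiimi

*hobi*: last vowel = /i/, a front vowel → -im → *hobiim*.
The causative form *hobiim*: final consonant = /m/, voiced → -i → *hobiimi*.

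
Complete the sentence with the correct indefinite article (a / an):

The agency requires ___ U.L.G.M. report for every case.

a

The indefinite article is chosen by the initial *sound* of the following word, not its spelling.
The initialism *U.L.G.M.* is read letter by letter; the first letter, U, is pronounced /juː/, which begins with a consonant sound.
So the article is *a*: The agency requires a U.L.G.M. report for every case.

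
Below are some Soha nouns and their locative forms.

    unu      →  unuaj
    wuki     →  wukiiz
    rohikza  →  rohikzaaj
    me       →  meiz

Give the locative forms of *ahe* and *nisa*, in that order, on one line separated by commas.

aheiz, nisaaj

The pattern is front/back vowel harmony: -iz when the last vowel of the stem is a front vowel (*wuki*, *me*); -aj when the last vowel of the stem is a back vowel (*unu*, *rohikza*).
*ahe*: last vowel = /e/, a front vowel → -iz → *aheiz*.
*nisa* — last vowel /a/ (a back vowel) → -aj → *nisaaj*.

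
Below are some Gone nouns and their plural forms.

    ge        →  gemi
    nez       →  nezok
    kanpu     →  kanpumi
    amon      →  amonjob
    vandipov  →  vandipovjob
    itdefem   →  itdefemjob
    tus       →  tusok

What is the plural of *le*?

The alternation tracks the final sound of the stem — -ok when the stem ends in a sibilant (*nez*, *tus*); -job when the stem ends in a non-sibilant consonant (*amon*, *vandipov*, *itdefem*); -mi when the stem ends in a vowel (*ge*, *kanpu*).
Since the final sound of *le* is /e/ (a vowel), it takes -mi, giving *lemi*.

lemi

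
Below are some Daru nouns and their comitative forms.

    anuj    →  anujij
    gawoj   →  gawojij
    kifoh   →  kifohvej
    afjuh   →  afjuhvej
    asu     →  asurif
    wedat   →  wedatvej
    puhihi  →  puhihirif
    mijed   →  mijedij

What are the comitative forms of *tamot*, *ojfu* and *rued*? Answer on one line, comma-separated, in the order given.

The suffix is conditioned by the final sound: -vej when the stem ends in a voiceless consonant (*kifoh*, *afjuh*, *wedat*); -ij when the stem ends in a voiced consonant (*anuj*, *gawoj*, *mijed*); -rif when the stem ends in a vowel (*asu*, *puhihi*).
The final sound of *tamot* is /t/, which is a voiceless consonant, so the suffix is -vej, giving *tamotvej*.
Since the final sound of *ojfu* is /u/ (a vowel), it takes -rif, giving *ojfurif*.
*rued*: final sound = /d/, a voiced consonant → -ij → *ruedij*.

tamotvej, ojfurif, ruedij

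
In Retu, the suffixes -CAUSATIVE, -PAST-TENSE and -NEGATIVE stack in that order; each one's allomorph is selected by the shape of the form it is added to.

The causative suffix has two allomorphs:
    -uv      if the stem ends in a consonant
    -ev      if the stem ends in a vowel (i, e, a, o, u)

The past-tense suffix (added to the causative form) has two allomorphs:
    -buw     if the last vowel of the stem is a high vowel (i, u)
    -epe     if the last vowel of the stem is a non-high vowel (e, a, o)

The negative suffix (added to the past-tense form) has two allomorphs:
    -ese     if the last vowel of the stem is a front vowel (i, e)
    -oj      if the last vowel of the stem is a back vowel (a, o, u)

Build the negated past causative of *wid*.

*wid*: final sound = /d/, a consonant → -uv → *widuv*.
The last vowel of the causative form *widuv* is /u/, which is a high vowel, so the past-tense suffix is -buw, giving *widuvbuw*.
The past-tense form *widuvbuw*: last vowel = /u/, a back vowel → -oj → *widuvbuwoj*.

widuvbuwoj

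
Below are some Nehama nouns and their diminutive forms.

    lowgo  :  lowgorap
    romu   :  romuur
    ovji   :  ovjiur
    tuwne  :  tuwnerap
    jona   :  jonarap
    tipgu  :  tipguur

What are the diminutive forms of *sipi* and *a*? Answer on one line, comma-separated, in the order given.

Looking at the last vowel of each stem: -ur when the last vowel of the stem is a high vowel (*romu*, *ovji*, *tipgu*); -rap when the last vowel of the stem is a non-high vowel (*lowgo*, *tuwne*, *jona*).
The last vowel of *sipi* is /i/, which is a high vowel, so the suffix is -ur, giving *sipiur*.
*a*: last vowel = /a/, a non-high vowel → -rap → *arap*.

sipiur, arap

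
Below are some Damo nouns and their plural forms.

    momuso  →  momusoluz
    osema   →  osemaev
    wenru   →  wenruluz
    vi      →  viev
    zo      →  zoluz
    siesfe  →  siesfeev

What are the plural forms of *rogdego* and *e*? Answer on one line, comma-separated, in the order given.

Looking at the last vowel of each stem: -luz when the last vowel of the stem is a rounded vowel (*momuso*, *wenru*, *zo*); -ev when the last vowel of the stem is an unrounded vowel (*osema*, *vi*, *siesfe*).
*rogdego*: last vowel = /o/, a rounded vowel → -luz → *rogdegoluz*.
Since the last vowel of *e* is /e/ (an unrounded vowel), it takes -ev, giving *eev*.

rogdegoluz, eev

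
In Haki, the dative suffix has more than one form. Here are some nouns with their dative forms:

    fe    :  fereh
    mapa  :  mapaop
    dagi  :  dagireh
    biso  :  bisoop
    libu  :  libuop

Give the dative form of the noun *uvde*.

uvdereh

The alternation tracks the last vowel of the stem — -reh when the last vowel of the stem is a front vowel (*fe*, *dagi*); -op when the last vowel of the stem is a back vowel (*mapa*, *biso*, *libu*).
The last vowel of *uvde* is /e/, which is a front vowel, so the suffix is -reh, giving *uvdereh*.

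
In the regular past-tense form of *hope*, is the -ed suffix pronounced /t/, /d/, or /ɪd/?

/t/

The stem *hope* ends in a voiceless consonant other than /t/.
The -ed suffix is realized as /ɪd/ after /t, d/; as /t/ after other voiceless consonants; and as /d/ after other voiced sounds.
So -ed on *hope* is pronounced /t/.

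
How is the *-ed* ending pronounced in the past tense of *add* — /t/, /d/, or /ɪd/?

/ɪd/

The stem *add* ends in /t/ or /d/.
The -ed suffix is realized as /ɪd/ after /t, d/; as /t/ after other voiceless consonants; and as /d/ after other voiced sounds.
So -ed on *add* is pronounced /ɪd/.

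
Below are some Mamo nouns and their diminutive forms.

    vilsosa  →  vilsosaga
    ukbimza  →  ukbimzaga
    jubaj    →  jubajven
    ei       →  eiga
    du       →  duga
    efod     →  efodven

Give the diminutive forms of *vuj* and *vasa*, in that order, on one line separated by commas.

The pattern is consonant vs. vowel: -ven when the stem ends in a consonant (*jubaj*, *efod*); -ga when the stem ends in a vowel (*vilsosa*, *ukbimza*, *ei*, *du*).
*vuj*: final sound = /j/, a consonant → -ven → *vujven*.
*vasa*: final sound = /a/, a vowel → -ga → *vasaga*.

vujven, vasaga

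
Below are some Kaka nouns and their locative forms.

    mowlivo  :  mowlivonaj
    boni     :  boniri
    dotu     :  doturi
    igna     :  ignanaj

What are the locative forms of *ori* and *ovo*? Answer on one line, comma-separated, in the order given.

oriri, ovonaj

The alternation tracks the last vowel of the stem — -ri when the last vowel of the stem is a high vowel (*boni*, *dotu*); -naj when the last vowel of the stem is a non-high vowel (*mowlivo*, *igna*).
Since the last vowel of *ori* is /i/ (a high vowel), it takes -ri, giving *oriri*.
The last vowel of *ovo* is /o/, which is a non-high vowel, so the suffix is -naj, giving *ovonaj*.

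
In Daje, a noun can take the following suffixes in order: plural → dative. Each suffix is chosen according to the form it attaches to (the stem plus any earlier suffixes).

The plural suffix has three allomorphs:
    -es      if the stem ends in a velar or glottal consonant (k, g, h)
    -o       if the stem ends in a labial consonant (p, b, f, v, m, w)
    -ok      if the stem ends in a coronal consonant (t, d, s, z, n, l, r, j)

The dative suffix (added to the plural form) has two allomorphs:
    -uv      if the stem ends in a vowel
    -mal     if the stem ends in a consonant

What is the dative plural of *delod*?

delodokmal

The final consonant of *delod* is /d/, which is coronal, so the plural suffix is -ok, giving *delodok*.
Since the final sound of the plural form *delodok* is /k/ (a consonant), it takes -mal, giving *delodokmal*.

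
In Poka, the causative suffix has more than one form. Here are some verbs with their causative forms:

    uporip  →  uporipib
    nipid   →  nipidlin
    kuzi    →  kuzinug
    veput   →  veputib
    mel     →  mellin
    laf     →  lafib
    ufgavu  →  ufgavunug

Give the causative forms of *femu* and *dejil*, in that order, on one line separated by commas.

femunug, dejillin

The pattern is voicing of the final sound: -ib when the stem ends in a voiceless consonant (*uporip*, *veput*, *laf*); -lin when the stem ends in a voiced consonant (*nipid*, *mel*); -nug when the stem ends in a vowel (*kuzi*, *ufgavu*).
*femu* — final sound /u/ (a vowel) → -nug → *femunug*.
Since the final sound of *dejil* is /l/ (a voiced consonant), it takes -lin, giving *dejillin*.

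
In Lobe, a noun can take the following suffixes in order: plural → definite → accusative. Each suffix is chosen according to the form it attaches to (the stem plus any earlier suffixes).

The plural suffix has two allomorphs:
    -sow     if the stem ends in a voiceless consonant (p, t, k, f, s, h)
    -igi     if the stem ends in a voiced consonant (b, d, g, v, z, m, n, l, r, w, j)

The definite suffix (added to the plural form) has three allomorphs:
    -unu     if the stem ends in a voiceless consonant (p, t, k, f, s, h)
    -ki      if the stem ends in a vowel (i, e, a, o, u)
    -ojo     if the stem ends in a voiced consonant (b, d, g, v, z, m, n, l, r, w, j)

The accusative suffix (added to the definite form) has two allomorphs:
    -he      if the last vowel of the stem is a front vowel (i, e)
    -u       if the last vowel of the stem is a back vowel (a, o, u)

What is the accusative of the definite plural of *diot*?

*diot* — final consonant /t/ (voiceless) → -sow → *diotsow*.
The final sound of the plural form *diotsow* is /w/, which is a voiced consonant, so the definite suffix is -ojo, giving *diotsowojo*.
Since the last vowel of the definite form *diotsowojo* is /o/ (a back vowel), it takes -u, giving *diotsowojou*.

diotsowojou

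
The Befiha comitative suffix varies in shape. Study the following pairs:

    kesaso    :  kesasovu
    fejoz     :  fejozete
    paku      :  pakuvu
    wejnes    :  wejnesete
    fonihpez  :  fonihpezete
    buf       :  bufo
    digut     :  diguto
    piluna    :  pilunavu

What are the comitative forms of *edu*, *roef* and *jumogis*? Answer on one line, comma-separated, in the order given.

eduvu, roefo, jumogisete

Looking at the final sound of each stem: -ete when the stem ends in a sibilant (*fejoz*, *wejnes*, *fonihpez*); -o when the stem ends in a non-sibilant consonant (*buf*, *digut*); -vu when the stem ends in a vowel (*kesaso*, *paku*, *piluna*).
Since the final sound of *edu* is /u/ (a vowel), it takes -vu, giving *eduvu*.
The final sound of *roef* is /f/, which is a non-sibilant consonant, so the suffix is -o, giving *roefo*.
Since the final sound of *jumogis* is /s/ (a sibilant), it takes -ete, giving *jumogisete*.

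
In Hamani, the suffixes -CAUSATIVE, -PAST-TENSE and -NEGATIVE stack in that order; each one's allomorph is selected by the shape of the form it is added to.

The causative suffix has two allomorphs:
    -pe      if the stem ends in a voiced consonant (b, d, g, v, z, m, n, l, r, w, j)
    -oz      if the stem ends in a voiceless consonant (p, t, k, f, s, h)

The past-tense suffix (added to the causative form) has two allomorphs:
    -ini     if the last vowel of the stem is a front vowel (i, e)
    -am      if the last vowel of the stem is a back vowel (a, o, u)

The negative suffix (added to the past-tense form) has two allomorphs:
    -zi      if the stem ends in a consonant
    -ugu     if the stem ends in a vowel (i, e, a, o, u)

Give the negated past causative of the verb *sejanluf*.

Since the final consonant of *sejanluf* is /f/ (voiceless), it takes -oz, giving *sejanlufoz*.
The last vowel of the causative form *sejanlufoz* is /o/, which is a back vowel, so the past-tense suffix is -am, giving *sejanlufozam*.
The past-tense form *sejanlufozam*: final sound = /m/, a consonant → -zi → *sejanlufozamzi*.

sejanlufozamzi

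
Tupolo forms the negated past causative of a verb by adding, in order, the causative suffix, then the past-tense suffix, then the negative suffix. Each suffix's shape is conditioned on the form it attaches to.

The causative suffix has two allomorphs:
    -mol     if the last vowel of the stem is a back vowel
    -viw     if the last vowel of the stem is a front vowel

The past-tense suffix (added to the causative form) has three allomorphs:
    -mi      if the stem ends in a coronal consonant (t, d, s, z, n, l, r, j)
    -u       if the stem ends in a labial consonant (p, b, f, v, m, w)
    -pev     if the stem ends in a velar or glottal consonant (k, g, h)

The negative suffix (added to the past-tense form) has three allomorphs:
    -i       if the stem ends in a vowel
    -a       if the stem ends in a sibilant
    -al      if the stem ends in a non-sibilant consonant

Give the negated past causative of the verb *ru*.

*ru*: last vowel = /u/, a back vowel → -mol → *rumol*.
The causative form *rumol* — final consonant /l/ (coronal) → -mi → *rumolmi*.
The past-tense form *rumolmi* — final sound /i/ (a vowel) → -i → *rumolmii*.

rumolmii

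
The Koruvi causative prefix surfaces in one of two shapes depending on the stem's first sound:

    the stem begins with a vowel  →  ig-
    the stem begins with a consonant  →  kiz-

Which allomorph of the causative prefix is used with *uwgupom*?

*uwgupom*: first sound = /u/, a vowel → ig-.

ig-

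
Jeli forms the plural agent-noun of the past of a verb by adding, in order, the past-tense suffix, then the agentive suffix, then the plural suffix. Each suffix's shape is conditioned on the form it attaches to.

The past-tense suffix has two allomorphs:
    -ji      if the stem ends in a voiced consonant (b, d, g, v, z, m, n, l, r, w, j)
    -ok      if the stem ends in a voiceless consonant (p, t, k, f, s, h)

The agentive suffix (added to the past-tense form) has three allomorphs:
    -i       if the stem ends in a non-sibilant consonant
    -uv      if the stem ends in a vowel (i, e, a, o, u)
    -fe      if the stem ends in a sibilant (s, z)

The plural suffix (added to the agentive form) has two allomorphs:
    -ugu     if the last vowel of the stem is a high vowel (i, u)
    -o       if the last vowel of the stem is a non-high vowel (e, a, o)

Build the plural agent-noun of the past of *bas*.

basokiugu

The final consonant of *bas* is /s/, which is voiceless, so the past-tense suffix is -ok, giving *basok*.
The past-tense form *basok*: final sound = /k/, a non-sibilant consonant → -i → *basoki*.
Since the last vowel of the agentive form *basoki* is /i/ (a high vowel), it takes -ugu, giving *basokiugu*.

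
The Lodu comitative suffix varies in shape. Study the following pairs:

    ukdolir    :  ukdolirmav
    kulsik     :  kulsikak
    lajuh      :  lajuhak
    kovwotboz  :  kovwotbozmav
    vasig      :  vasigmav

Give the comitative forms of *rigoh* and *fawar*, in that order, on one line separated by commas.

The pattern is voicing of the final consonant: -ak when the stem ends in a voiceless consonant (*kulsik*, *lajuh*); -mav when the stem ends in a voiced consonant (*ukdolir*, *kovwotboz*, *vasig*).
Since the final consonant of *rigoh* is /h/ (voiceless), it takes -ak, giving *rigohak*.
*fawar*: final consonant = /r/, voiced → -mav → *fawarmav*.

rigohak, fawarmav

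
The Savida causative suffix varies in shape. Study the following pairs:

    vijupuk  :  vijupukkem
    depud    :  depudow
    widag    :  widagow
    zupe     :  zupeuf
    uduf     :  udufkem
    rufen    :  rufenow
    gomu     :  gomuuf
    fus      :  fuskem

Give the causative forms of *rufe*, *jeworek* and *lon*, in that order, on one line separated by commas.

The suffix is conditioned by the final sound: -kem when the stem ends in a voiceless consonant (*vijupuk*, *uduf*, *fus*); -ow when the stem ends in a voiced consonant (*depud*, *widag*, *rufen*); -uf when the stem ends in a vowel (*zupe*, *gomu*).
*rufe* — final sound /e/ (a vowel) → -uf → *rufeuf*.
*jeworek* — final sound /k/ (a voiceless consonant) → -kem → *jeworekkem*.
*lon* — final sound /n/ (a voiced consonant) → -ow → *lonow*.

rufeuf, jeworekkem, lonow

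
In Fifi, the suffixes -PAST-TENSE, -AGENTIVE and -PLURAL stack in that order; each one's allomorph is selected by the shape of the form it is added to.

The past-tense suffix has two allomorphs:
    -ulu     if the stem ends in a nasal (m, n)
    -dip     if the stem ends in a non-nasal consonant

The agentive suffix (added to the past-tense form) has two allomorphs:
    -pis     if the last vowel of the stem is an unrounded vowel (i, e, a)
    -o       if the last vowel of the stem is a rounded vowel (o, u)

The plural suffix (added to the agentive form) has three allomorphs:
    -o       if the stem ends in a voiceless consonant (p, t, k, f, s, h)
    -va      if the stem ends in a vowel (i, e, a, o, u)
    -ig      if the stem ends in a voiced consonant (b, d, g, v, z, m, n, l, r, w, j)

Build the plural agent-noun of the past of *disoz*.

disozdippiso

Since the final consonant of *disoz* is /z/ (non-nasal), it takes -dip, giving *disozdip*.
The past-tense form *disozdip* — last vowel /i/ (an unrounded vowel) → -pis → *disozdippis*.
The agentive form *disozdippis* — final sound /s/ (a voiceless consonant) → -o → *disozdippiso*.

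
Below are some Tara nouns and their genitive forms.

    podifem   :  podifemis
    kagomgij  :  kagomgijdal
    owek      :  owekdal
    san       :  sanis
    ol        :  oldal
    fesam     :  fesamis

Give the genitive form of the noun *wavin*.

The suffix is conditioned by the final consonant: -is when the stem ends in a nasal (*podifem*, *san*, *fesam*); -dal when the stem ends in a non-nasal consonant (*kagomgij*, *owek*, *ol*).
The final consonant of *wavin* is /n/, which is a nasal, so the suffix is -is, giving *wavinis*.

wavinis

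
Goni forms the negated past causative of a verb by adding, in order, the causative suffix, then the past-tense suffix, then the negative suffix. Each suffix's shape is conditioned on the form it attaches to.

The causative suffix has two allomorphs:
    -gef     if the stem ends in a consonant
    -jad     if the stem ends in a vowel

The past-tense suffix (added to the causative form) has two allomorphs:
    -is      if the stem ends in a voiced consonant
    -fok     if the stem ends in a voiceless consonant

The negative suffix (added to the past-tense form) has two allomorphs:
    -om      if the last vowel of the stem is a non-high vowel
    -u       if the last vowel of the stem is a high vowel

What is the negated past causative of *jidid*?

jididgeffokom

*jidid*: final sound = /d/, a consonant → -gef → *jididgef*.
The final consonant of the causative form *jididgef* is /f/, which is voiceless, so the past-tense suffix is -fok, giving *jididgeffok*.
The past-tense form *jididgeffok*: last vowel = /o/, a non-high vowel → -om → *jididgeffokom*.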